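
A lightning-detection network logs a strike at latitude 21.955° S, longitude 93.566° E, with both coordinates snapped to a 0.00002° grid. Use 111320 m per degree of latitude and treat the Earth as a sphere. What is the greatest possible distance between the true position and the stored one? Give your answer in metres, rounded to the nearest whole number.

2 metres

With a 0.00002° grid the true value lies within half a step, ±0.00002°/2 = ±1e-05°, of the stored one.
North–south component: 1e-05° × 111320 = 1.1132 m.
East–west component at 21.955°: 1e-05° × 111320 × cos 21.955° ≈ 1e-05 × 103247 ≈ 1.03247 m.
Worst case both components are at the extreme and orthogonal: √(1.1132² + 1.03247²) ≈ 1.51829 m.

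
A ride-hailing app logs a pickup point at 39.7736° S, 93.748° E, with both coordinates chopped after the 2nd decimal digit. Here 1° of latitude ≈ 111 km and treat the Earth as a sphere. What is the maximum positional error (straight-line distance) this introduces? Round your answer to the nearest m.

1400 m

Truncating at 2 decimal places can drop up to a full unit in the last place, so each coordinate may be off by as much as 0.01°.
Latitude error → 0.01 × 111000 = 1110 m along the meridian.
E–W at 39.7736°: 0.01° × 111000 × cos 39.7736° = 0.01 × 111000 × 0.7686 ≈ 853.122 m.
Worst case both components are at the extreme and orthogonal: √(1110² + 853.122²) ≈ 1399.97 m.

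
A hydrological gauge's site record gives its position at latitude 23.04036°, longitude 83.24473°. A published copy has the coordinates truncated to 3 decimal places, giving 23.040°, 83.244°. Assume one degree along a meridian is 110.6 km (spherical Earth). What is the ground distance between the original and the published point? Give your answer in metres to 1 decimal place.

The latitude changed by +0.00036° and the longitude by +0.00073°.
North–south shift: 0.00036 × 110600 = 39.816 m.
East–west at this latitude: 0.00073° × 110600 × cos 23.04° ≈ 0.00073 × 101778 = 74.2977 m.
Distance: √(39.816² + 74.2977²) ≈ 84.2939 m.

84.3 metres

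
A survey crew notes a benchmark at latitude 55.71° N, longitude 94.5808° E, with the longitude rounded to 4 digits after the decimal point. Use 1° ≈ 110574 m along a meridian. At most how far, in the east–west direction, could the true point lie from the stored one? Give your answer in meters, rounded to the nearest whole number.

3 meters

Rounding to 4 decimal places leaves the longitude within ±5e-05° of the true value.
At latitude 55.71° a degree of longitude spans 110574 m × cos 55.71° = 110574 × 0.5634 ≈ 62295.4 m.
So at most 5e-05° × 62295.4 ≈ 3.11477 m east–west.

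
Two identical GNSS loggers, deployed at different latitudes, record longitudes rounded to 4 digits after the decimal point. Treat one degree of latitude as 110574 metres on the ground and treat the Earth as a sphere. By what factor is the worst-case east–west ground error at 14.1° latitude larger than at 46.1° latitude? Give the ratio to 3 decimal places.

1.399

Rounding to 4 decimal places leaves the longitude within ±5e-05° of the true value.
Error at 14.1° = 5e-05° × 110574 × cos 14.1° ≈ 5.5287 × 0.9699 = 5.3621 m.
At 46.1°: 5e-05° × 110574 × cos 46.1° = 5e-05 × 110574 × 0.6934 ≈ 3.8336 m.
Ratio: 5.3621 / 3.8336 = cos 14.1° / cos 46.1° ≈ 1.3987.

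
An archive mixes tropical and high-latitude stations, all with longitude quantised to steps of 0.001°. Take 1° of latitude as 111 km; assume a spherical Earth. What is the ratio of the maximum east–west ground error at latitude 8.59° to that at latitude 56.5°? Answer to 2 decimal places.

With a 0.001° grid the true value lies within half a step, ±0.001°/2 = ±0.0005°, of the stored one.
Error at 8.59° = 0.0005° × 111000 × cos 8.59° ≈ 55.5 × 0.9888 = 54.877 m.
At 56.5°: 0.0005° × 111000 × cos 56.5° = 0.0005 × 111000 × 0.5519 ≈ 30.633 m.
Ratio: 54.877 / 30.633 = cos 8.59° / cos 56.5° ≈ 1.7915.

1.79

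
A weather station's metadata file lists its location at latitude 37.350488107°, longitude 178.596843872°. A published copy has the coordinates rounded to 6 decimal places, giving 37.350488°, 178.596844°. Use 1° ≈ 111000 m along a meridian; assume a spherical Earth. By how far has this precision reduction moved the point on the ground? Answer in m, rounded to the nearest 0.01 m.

0.02 m

The latitude changed by +0.000000107° and the longitude by -0.000000128°.
North–south shift: 0.000000107 × 111000 = 0.011877 m.
East–west at this latitude: -0.000000128° × 111000 × cos 37.3505° ≈ -0.000000128 × 88238.2 = -0.0112945 m.
Distance: √(0.011877² + 0.0112945²) ≈ 0.0163899 m.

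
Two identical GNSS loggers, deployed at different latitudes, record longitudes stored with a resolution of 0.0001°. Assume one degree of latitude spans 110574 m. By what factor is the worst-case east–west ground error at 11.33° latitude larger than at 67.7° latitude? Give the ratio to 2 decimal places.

2.58

With a 0.0001° grid the true value lies within half a step, ±0.0001°/2 = ±5e-05°, of the stored one.
Error at 11.33° = 5e-05° × 110574 × cos 11.33° ≈ 5.5287 × 0.9805 = 5.421 m.
Error at 67.7° = 5e-05° × 110574 × cos 67.7° ≈ 5.5287 × 0.3795 = 2.0979 m.
Ratio: 5.421 / 2.0979 = cos 11.33° / cos 67.7° ≈ 2.5840.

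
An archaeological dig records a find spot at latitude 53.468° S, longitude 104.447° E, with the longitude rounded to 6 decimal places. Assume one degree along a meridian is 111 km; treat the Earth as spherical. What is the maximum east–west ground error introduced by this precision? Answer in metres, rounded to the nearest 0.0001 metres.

Rounding to 6 decimal places leaves the longitude within ±5e-07° of the true value.
At latitude 53.468° a degree of longitude spans 111000 m × cos 53.468° = 111000 × 0.5953 ≈ 66075.2 m.
Maximum E–W displacement: 5e-07 × 66075.2 = 0.0330376 m.

0.0330 metres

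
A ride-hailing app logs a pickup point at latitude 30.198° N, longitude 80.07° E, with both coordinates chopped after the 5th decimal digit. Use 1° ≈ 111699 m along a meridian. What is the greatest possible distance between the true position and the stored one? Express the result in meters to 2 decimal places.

Truncating at 5 decimal places can drop up to a full unit in the last place, so each coordinate may be off by as much as 1e-05°.
North–south component: 1e-05° × 111699 = 1.11699 m.
E–W at 30.198°: 1e-05° × 111699 × cos 30.198° = 1e-05 × 111699 × 0.8643 ≈ 0.965406 m.
Worst case both components are at the extreme and orthogonal: √(1.11699² + 0.965406²) ≈ 1.47637 m.

1.48 meters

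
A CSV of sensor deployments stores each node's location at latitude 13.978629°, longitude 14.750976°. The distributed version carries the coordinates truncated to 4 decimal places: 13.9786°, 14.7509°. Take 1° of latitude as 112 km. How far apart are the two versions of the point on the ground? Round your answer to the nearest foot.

29 feet

The latitude changed by +0.000029° and the longitude by +0.000076°.
N–S: 0.000029° × 112000 m/° = 3.248 m.
East–west at this latitude: 0.000076° × 112000 × cos 13.9786° ≈ 0.000076 × 108683 = 8.25993 m.
Distance: √(3.248² + 8.25993²) ≈ 8.87558 m.
In feet: 8.87558 m ÷ 0.3048 ≈ 29.119 ft.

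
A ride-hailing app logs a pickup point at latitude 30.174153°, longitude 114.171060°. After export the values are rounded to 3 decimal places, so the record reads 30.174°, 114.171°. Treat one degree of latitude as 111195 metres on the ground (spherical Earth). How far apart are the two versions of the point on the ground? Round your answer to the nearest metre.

18 metres

Δlat = 30.174153 − 30.174 = +0.000153°; Δlon = 114.171060 − 114.171 = +0.000060°.
North–south shift: 0.000153 × 111195 = 17.0128 m.
East–west at this latitude: 0.000060° × 111195 × cos 30.174° ≈ 0.000060 × 96128.4 = 5.7677 m.
Distance: √(17.0128² + 5.7677²) ≈ 17.9639 m.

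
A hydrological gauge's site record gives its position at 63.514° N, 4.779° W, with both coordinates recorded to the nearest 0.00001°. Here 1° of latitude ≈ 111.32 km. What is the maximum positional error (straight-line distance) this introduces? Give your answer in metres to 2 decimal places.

0.61 metres

Rounding to 5 decimal places leaves each coordinate within ±5e-06° of the true value.
N–S: 5e-06° × 111320 m/° = 0.5566 m.
E–W at 63.514°: 5e-06° × 111320 × cos 63.514° = 5e-06 × 111320 × 0.4460 ≈ 0.248232 m.
Worst case both components are at the extreme and orthogonal: √(0.5566² + 0.248232²) ≈ 0.609445 m.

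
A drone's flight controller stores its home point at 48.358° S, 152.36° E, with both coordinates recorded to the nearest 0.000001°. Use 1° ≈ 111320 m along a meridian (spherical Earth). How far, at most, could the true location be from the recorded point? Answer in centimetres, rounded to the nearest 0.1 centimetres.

Rounding to 6 decimal places leaves each coordinate within ±5e-07° of the true value.
N–S: 5e-07° × 111320 m/° = 0.05566 m.
Longitude error → 5e-07 × 111320 × cos 48.358° = 5e-07 × 111320 × 0.6645 ≈ 0.0369846 m.
The two errors are perpendicular, so the maximum displacement is √(0.05566² + 0.0369846²) ≈ 0.0668274 m.
That is 0.0668274 m = 6.6827 cm.

6.7 centimetres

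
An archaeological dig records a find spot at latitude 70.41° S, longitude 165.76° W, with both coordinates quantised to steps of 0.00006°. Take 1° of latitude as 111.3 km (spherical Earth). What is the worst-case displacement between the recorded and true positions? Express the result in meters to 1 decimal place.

3.5 meters

With a 0.00006° grid the true value lies within half a step, ±0.00006°/2 = ±3e-05°, of the stored one.
N–S: 3e-05° × 111300 m/° = 3.339 m.
E–W at 70.41°: 3e-05° × 111300 × cos 70.41° = 3e-05 × 111300 × 0.3353 ≈ 1.11952 m.
Worst case both components are at the extreme and orthogonal: √(3.339² + 1.11952²) ≈ 3.52168 m.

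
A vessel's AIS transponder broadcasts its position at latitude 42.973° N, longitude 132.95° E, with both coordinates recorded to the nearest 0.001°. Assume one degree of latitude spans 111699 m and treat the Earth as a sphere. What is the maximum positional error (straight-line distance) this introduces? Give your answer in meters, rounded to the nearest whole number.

Rounding to 3 decimal places leaves each coordinate within ±0.0005° of the true value.
North–south component: 0.0005° × 111699 = 55.8495 m.
Longitude error → 0.0005 × 111699 × cos 42.973° = 0.0005 × 111699 × 0.7317 ≈ 40.8637 m.
Worst case both components are at the extreme and orthogonal: √(55.8495² + 40.8637²) ≈ 69.2027 m.

69 meters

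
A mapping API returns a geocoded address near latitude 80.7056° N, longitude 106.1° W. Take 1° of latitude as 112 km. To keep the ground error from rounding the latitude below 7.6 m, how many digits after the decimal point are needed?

4 decimal places

One degree of latitude covers 112000 m.
Rounding to N decimal places gives at most 0.5 × 10⁻ᴺ degrees of error, i.e. 0.5 × 10⁻ᴺ × 112000 m.
Need 0.5 × 112000 × 10⁻ᴺ ≤ 7.6 → 10⁻ᴺ ≤ 1.357e-04, so N ≥ 3.87.
N = 3 would give 56 m (too coarse); N = 4 gives 5.6 m ≤ 7.6 m.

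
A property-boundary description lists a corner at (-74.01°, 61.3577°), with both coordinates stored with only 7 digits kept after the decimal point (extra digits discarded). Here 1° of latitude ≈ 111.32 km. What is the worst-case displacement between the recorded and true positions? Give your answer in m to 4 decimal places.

0.0115 m

Truncating at 7 decimal places can drop up to a full unit in the last place, so each coordinate may be off by as much as 1e-07°.
N–S: 1e-07° × 111320 m/° = 0.011132 m.
East–west component at 74.01°: 1e-07° × 111320 × cos 74.01° ≈ 1e-07 × 30665.3 ≈ 0.00306653 m.
The two errors are perpendicular, so the maximum displacement is √(0.011132² + 0.00306653²) ≈ 0.0115466 m.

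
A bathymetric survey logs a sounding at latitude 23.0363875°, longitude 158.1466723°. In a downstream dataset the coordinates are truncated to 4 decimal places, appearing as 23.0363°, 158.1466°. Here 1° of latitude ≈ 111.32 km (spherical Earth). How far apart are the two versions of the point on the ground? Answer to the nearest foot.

40 feet

Δlat = 23.0363875 − 23.0363 = +0.0000875°; Δlon = 158.1466723 − 158.1466 = +0.0000723°.
North–south shift: 0.0000875 × 111320 = 9.7405 m.
East–west at this latitude: 0.0000723° × 111320 × cos 23.0363° ≈ 0.0000723 × 102443 = 7.40663 m.
Hypotenuse of the two orthogonal shifts: √(9.7405² + 7.40663²) = 12.2366 m.
Converting: 12.2366 m × 3.2808 ft/m ≈ 40.146 ft.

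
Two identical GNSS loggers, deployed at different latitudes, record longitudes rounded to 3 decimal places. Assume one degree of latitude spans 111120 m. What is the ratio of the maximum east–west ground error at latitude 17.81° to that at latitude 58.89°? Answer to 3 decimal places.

1.843

Rounding to 3 decimal places leaves the longitude within ±0.0005° of the true value.
At 17.81°: 0.0005° × 111120 × cos 17.81° = 0.0005 × 111120 × 0.9521 ≈ 52.897 m.
At 58.89°: 0.0005° × 111120 × cos 58.89° = 0.0005 × 111120 × 0.5167 ≈ 28.707 m.
Ratio: 52.897 / 28.707 = cos 17.81° / cos 58.89° ≈ 1.8427.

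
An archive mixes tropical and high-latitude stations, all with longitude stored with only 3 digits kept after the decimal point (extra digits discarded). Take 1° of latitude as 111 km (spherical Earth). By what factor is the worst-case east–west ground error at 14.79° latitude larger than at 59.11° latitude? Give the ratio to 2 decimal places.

1.88

Truncating at 3 decimal places can drop up to a full unit in the last place, so the longitude may be off by as much as 0.001°.
Error at 14.79° = 0.001° × 111000 × cos 14.79° ≈ 111 × 0.9669 = 107.32 m.
Error at 59.11° = 0.001° × 111000 × cos 59.11° ≈ 111 × 0.5134 = 56.986 m.
The ratio reduces to cos 14.79° / cos 59.11° = 0.9669/0.5134 ≈ 1.8833.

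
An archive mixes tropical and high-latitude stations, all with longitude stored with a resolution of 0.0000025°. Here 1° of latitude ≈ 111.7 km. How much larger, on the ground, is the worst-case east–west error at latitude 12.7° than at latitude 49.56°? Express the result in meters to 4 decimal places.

0.0456 meters

With a 0.0000025° grid the true value lies within half a step, ±0.0000025°/2 = ±1.25e-06°, of the stored one.
Error at 12.7° = 1.25e-06° × 111700 × cos 12.7° ≈ 0.13962 × 0.9755 = 0.13621 m.
Error at 49.56° = 1.25e-06° × 111700 × cos 49.56° ≈ 0.13962 × 0.6487 = 0.090568 m.
Difference: 0.13621 − 0.090568 = 0.045641 m.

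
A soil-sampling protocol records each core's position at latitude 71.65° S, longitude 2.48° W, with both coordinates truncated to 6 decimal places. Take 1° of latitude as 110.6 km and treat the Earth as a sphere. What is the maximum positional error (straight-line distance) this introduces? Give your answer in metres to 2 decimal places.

Truncating at 6 decimal places can drop up to a full unit in the last place, so each coordinate may be off by as much as 1e-06°.
N–S: 1e-06° × 110600 m/° = 0.1106 m.
Longitude error → 1e-06 × 110600 × cos 71.65° = 1e-06 × 110600 × 0.3148 ≈ 0.0348192 m.
The two errors are perpendicular, so the maximum displacement is √(0.1106² + 0.0348192²) ≈ 0.115951 m.

0.12 metres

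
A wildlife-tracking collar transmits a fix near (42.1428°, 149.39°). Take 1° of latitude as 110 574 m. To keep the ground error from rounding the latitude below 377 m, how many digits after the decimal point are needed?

One degree of latitude covers 110574 m.
Rounding to N decimal places gives at most 0.5 × 10⁻ᴺ degrees of error, i.e. 0.5 × 10⁻ᴺ × 110574 m.
Need 0.5 × 110574 × 10⁻ᴺ ≤ 377 → 10⁻ᴺ ≤ 6.819e-03, so N ≥ 2.17.
At 2 places the error can reach 553 m, but 3 places keeps it to 55.3 m.

3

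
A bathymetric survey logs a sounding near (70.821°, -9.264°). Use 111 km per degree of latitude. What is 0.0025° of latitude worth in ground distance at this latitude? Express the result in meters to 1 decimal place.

277.5 meters

0.0025° × 111000 m/° = 277.5 m.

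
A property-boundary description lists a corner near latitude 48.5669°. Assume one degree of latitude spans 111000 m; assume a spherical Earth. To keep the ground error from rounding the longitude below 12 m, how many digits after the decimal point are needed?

At 48.5669° one degree of longitude covers 111000 × cos 48.5669° ≈ 111000 × 0.6617 ≈ 73453.7 m.
N decimal places → at most half a unit in the last place, 0.5 × 10⁻ᴺ° = 73453.7/2 × 10⁻ᴺ m.
Setting 36726.9 × 10⁻ᴺ ≤ 12 gives 10ᴺ ≥ 3061, i.e. N ≥ 3.49.
So 4 decimal places suffice (3.67 m); 3 would allow up to 36.7 m.

4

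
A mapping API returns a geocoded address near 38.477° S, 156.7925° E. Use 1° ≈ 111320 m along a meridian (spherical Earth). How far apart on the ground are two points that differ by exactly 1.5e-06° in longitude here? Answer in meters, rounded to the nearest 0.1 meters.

One degree of longitude here spans 111320 × cos 38.477° = 111320 × 0.7829 ≈ 87147.8 m; 1.5e-06° of that is 0.130722 m.

0.1 meters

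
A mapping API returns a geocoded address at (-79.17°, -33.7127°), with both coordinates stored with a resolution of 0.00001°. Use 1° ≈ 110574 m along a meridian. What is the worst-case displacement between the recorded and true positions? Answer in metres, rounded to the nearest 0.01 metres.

0.56 metres

With a 0.00001° grid the true value lies within half a step, ±0.00001°/2 = ±5e-06°, of the stored one.
Latitude error → 5e-06 × 110574 = 0.55287 m along the meridian.
E–W at 79.17°: 5e-06° × 110574 × cos 79.17° = 5e-06 × 110574 × 0.1879 ≈ 0.103882 m.
Worst case both components are at the extreme and orthogonal: √(0.55287² + 0.103882²) ≈ 0.562545 m.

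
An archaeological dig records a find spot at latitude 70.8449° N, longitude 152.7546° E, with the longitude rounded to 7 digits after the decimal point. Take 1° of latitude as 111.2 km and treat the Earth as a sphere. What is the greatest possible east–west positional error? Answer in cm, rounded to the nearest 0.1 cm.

Rounding to 7 decimal places leaves the longitude within ±5e-08° of the true value.
Parallels shrink by cos φ, so at 70.8449° a degree of longitude is 111200 × 0.3281 ≈ 36487.7 m.
So at most 5e-08° × 36487.7 ≈ 0.00182438 m east–west.
That is 0.00182438 m = 0.18244 cm.

0.2 cm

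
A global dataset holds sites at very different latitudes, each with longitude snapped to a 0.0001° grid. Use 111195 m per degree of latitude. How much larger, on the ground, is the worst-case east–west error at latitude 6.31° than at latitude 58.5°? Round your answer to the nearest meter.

With a 0.0001° grid the true value lies within half a step, ±0.0001°/2 = ±5e-05°, of the stored one.
At 6.31°: 5e-05° × 111195 × cos 6.31° = 5e-05 × 111195 × 0.9939 ≈ 5.5261 m.
Error at 58.5° = 5e-05° × 111195 × cos 58.5° ≈ 5.5598 × 0.5225 = 2.905 m.
So the lower-latitude error exceeds the higher by 5.5261 − 2.905 = 2.6211 m.

3 meters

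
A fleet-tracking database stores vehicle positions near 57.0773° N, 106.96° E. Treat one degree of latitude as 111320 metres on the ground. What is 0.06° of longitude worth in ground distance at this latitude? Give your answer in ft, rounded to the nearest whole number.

0.06° of longitude at 57.0773° is 0.06 × 111320 × cos 57.0773° ≈ 0.06 × 60503.2 = 3630.19 m.
In feet: 3630.19 m ÷ 0.3048 ≈ 11910 ft.

11910 ft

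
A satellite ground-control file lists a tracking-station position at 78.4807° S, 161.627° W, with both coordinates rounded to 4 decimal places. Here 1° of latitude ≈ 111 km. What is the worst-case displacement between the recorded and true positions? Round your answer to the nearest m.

Rounding to 4 decimal places leaves each coordinate within ±5e-05° of the true value.
Latitude error → 5e-05 × 111000 = 5.55 m along the meridian.
East–west component at 78.4807°: 5e-05° × 111000 × cos 78.4807° ≈ 5e-05 × 22166.5 ≈ 1.10832 m.
Worst case both components are at the extreme and orthogonal: √(5.55² + 1.10832²) ≈ 5.65958 m.

6 m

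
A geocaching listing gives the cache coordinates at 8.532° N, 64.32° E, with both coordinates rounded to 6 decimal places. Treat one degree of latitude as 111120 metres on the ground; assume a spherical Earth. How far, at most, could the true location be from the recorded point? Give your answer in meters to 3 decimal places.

0.078 meters

Rounding to 6 decimal places leaves each coordinate within ±5e-07° of the true value.
North–south component: 5e-07° × 111120 = 0.05556 m.
E–W at 8.532°: 5e-07° × 111120 × cos 8.532° = 5e-07 × 111120 × 0.9889 ≈ 0.0549451 m.
Combining orthogonally: (0.05556² + 0.0549451²)^½ ≈ 0.0781401 m.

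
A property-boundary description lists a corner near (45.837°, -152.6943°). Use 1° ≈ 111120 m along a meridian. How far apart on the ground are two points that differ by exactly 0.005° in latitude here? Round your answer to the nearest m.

556 m

0.005° × 111120 m/° = 555.6 m.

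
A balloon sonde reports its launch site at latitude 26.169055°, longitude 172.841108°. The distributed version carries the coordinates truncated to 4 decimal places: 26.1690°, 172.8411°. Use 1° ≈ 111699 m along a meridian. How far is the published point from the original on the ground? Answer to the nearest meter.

Δlat = 26.169055 − 26.1690 = +0.000055°; Δlon = 172.841108 − 172.8411 = +0.000008°.
N–S: 0.000055° × 111699 m/° = 6.14344 m.
East–west at this latitude: 0.000008° × 111699 × cos 26.169° ≈ 0.000008 × 100250 = 0.801996 m.
Combined displacement = (6.14344² + 0.801996²)^½ ≈ 6.19557 m.

6 meters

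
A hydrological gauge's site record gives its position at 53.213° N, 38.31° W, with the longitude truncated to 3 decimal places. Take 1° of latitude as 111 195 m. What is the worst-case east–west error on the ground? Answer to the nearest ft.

218 ft

Truncating at 3 decimal places can drop up to a full unit in the last place, so the longitude may be off by as much as 0.001°.
Parallels shrink by cos φ, so at 53.213° a degree of longitude is 111195 × 0.5988 ≈ 66588.2 m.
East–west error: 0.001° × 66588.2 m/° ≈ 66.5882 m.
Converting: 66.5882 m × 3.2808 ft/m ≈ 218.47 ft.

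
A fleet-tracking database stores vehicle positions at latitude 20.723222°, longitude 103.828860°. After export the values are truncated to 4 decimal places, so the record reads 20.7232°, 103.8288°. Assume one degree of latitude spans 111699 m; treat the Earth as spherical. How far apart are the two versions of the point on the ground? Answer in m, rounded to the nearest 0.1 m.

The latitude changed by +0.000022° and the longitude by +0.000060°.
N–S: 0.000022° × 111699 m/° = 2.45738 m.
E–W at 20.7232°: 0.000060° × 111699 × cos 20.7232° = 0.000060 × 111699 × 0.9353 ≈ 6.26833 m.
Distance: √(2.45738² + 6.26833²) ≈ 6.73281 m.

6.7 m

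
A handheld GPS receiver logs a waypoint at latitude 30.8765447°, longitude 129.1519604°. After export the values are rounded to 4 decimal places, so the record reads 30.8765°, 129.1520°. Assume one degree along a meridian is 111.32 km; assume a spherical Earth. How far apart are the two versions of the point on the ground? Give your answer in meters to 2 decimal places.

Δlat = 30.8765447 − 30.8765 = +0.0000447°; Δlon = 129.1519604 − 129.1520 = -0.0000396°.
N–S: 0.0000447° × 111320 m/° = 4.976 m.
E–W at 30.8765°: -0.0000396° × 111320 × cos 30.8765° = -0.0000396 × 111320 × 0.8583 ≈ -3.78351 m.
Distance: √(4.976² + 3.78351²) ≈ 6.25105 m.

6.25 meters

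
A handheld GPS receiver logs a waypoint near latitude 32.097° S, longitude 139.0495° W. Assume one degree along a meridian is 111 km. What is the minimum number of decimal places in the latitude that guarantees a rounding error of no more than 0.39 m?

6 decimal places

One degree of latitude covers 111000 m.
With N decimal places the half-ulp bound is 0.5·10⁻ᴺ°, or 0.5·10⁻ᴺ × 111000 m on the ground.
Setting 55500 × 10⁻ᴺ ≤ 0.39 gives 10ᴺ ≥ 1.423e+05, i.e. N ≥ 5.15.
So 6 decimal places suffice (0.0555 m); 5 would allow up to 0.555 m.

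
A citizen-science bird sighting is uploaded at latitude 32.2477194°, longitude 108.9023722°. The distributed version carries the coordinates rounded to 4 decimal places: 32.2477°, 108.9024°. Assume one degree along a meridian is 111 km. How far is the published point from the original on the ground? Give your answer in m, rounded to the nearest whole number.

The latitude changed by +0.0000194° and the longitude by -0.0000278°.
N–S: 0.0000194° × 111000 m/° = 2.1534 m.
East–west at this latitude: -0.0000278° × 111000 × cos 32.2477° ≈ -0.0000278 × 93878.2 = -2.60981 m.
Hypotenuse of the two orthogonal shifts: √(2.1534² + 2.60981²) = 3.38353 m.

3 m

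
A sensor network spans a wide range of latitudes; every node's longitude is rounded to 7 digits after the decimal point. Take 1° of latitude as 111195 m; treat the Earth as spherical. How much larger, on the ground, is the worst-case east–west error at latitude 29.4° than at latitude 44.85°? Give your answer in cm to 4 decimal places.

0.0902 cm

Rounding to 7 decimal places leaves the longitude within ±5e-08° of the true value.
At 29.4°: 5e-08° × 111195 × cos 29.4° = 5e-08 × 111195 × 0.8712 ≈ 0.0048437 m.
Error at 44.85° = 5e-08° × 111195 × cos 44.85° ≈ 0.0055597 × 0.7090 = 0.0039416 m.
So the lower-latitude error exceeds the higher by 0.0048437 − 0.0039416 = 0.00090212 m.
That is 0.000902115 m = 0.090212 cm.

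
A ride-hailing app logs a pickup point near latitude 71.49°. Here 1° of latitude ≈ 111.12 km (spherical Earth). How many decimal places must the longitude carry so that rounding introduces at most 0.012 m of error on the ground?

7

At 71.49° one degree of longitude covers 111120 × cos 71.49° ≈ 111120 × 0.3175 ≈ 35277.3 m.
Rounding to N decimal places gives at most 0.5 × 10⁻ᴺ degrees of error, i.e. 0.5 × 10⁻ᴺ × 35277.3 m.
Need 0.5 × 35277.3 × 10⁻ᴺ ≤ 0.012 → 10⁻ᴺ ≤ 6.803e-07, so N ≥ 6.17.
So 7 decimal places suffice (0.00176 m); 6 would allow up to 0.0176 m.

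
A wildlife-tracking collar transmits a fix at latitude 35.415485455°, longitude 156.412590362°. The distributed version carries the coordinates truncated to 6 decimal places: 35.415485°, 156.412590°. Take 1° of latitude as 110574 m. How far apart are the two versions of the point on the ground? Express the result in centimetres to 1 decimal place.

6.0 centimetres

The latitude changed by +0.000000455° and the longitude by +0.000000362°.
N–S: 0.000000455° × 110574 m/° = 0.0503112 m.
East–west at this latitude: 0.000000362° × 110574 × cos 35.4155° ≈ 0.000000362 × 90114.6 = 0.0326215 m.
Combined displacement = (0.0503112² + 0.0326215²)^½ ≈ 0.0599615 m.
That is 0.0599615 m = 5.9961 cm.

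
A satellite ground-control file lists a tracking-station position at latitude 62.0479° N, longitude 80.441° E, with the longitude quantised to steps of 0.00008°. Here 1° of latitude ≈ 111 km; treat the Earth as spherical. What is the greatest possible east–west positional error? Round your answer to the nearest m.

2 m

With a 0.00008° grid the true value lies within half a step, ±0.00008°/2 = ±4e-05°, of the stored one.
Parallels shrink by cos φ, so at 62.0479° a degree of longitude is 111000 × 0.4687 ≈ 52029.4 m.
East–west error: 4e-05° × 52029.4 m/° ≈ 2.08118 m.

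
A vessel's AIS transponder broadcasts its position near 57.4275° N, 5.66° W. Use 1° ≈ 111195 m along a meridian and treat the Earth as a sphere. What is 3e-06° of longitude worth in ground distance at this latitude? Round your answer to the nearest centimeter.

At 57.4275° a degree of longitude is 111195 × cos 57.4275° ≈ 59863.6 m, so 3e-06° corresponds to 0.179591 m.
That is 0.179591 m = 17.959 cm.

18 centimeters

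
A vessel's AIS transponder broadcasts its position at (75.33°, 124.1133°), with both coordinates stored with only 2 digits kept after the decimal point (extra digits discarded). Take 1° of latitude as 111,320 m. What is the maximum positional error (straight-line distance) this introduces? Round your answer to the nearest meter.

1148 meters

Truncating at 2 decimal places can drop up to a full unit in the last place, so each coordinate may be off by as much as 0.01°.
N–S: 0.01° × 111320 m/° = 1113.2 m.
E–W at 75.33°: 0.01° × 111320 × cos 75.33° = 0.01 × 111320 × 0.2533 ≈ 281.92 m.
Worst case both components are at the extreme and orthogonal: √(1113.2² + 281.92²) ≈ 1148.34 m.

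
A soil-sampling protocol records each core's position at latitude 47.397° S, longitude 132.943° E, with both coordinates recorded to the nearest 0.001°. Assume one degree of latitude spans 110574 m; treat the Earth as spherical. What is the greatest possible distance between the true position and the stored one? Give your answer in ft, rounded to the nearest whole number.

219 ft

Rounding to 3 decimal places leaves each coordinate within ±0.0005° of the true value.
North–south component: 0.0005° × 110574 = 55.287 m.
East–west component at 47.397°: 0.0005° × 110574 × cos 47.397° ≈ 0.0005 × 74849.1 ≈ 37.4246 m.
Combining orthogonally: (55.287² + 37.4246²)^½ ≈ 66.7626 m.
Converting: 66.7626 m × 3.2808 ft/m ≈ 219.04 ft.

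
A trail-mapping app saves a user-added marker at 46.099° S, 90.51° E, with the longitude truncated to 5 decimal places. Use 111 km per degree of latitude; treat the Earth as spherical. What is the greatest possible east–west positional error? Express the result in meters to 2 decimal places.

Truncating at 5 decimal places can drop up to a full unit in the last place, so the longitude may be off by as much as 1e-05°.
At latitude 46.099° a degree of longitude spans 111000 m × cos 46.099° = 111000 × 0.6934 ≈ 76969 m.
So at most 1e-05° × 76969 ≈ 0.76969 m east–west.

0.77 meters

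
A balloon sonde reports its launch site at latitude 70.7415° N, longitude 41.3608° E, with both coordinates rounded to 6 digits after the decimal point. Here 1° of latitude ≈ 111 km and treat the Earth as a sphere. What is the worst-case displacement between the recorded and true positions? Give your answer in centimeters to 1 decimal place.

5.8 centimeters

Rounding to 6 decimal places leaves each coordinate within ±5e-07° of the true value.
N–S: 5e-07° × 111000 m/° = 0.0555 m.
Longitude error → 5e-07 × 111000 × cos 70.7415° = 5e-07 × 111000 × 0.3298 ≈ 0.0183056 m.
The two errors are perpendicular, so the maximum displacement is √(0.0555² + 0.0183056²) ≈ 0.058441 m.
That is 0.058441 m = 5.8441 cm.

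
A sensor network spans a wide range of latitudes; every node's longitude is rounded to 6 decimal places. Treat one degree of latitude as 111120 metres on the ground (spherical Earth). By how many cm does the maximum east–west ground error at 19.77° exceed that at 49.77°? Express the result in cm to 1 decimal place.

1.6 cm

Rounding to 6 decimal places leaves the longitude within ±5e-07° of the true value.
Error at 19.77° = 5e-07° × 111120 × cos 19.77° ≈ 0.05556 × 0.9411 = 0.052285 m.
At 49.77°: 5e-07° × 111120 × cos 49.77° = 5e-07 × 111120 × 0.6459 ≈ 0.035884 m.
Difference: 0.052285 − 0.035884 = 0.016401 m.
That is 0.0164013 m = 1.6401 cm.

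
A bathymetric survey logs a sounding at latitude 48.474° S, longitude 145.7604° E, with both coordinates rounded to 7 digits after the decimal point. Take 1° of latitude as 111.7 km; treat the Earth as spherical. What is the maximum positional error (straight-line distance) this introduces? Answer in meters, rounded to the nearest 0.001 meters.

Rounding to 7 decimal places leaves each coordinate within ±5e-08° of the true value.
N–S: 5e-08° × 111700 m/° = 0.005585 m.
East–west component at 48.474°: 5e-08° × 111700 × cos 48.474° ≈ 5e-08 × 74052.6 ≈ 0.00370263 m.
Worst case both components are at the extreme and orthogonal: √(0.005585² + 0.00370263²) ≈ 0.00670087 m.

0.007 meters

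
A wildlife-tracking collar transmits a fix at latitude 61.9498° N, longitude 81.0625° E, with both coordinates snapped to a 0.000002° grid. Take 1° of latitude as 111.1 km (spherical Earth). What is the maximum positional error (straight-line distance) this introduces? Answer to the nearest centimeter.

With a 0.000002° grid the true value lies within half a step, ±0.000002°/2 = ±1e-06°, of the stored one.
North–south component: 1e-06° × 111100 = 0.1111 m.
East–west component at 61.9498°: 1e-06° × 111100 × cos 61.9498° ≈ 1e-06 × 52244.2 ≈ 0.0522442 m.
Combining orthogonally: (0.1111² + 0.0522442²)^½ ≈ 0.122771 m.
That is 0.122771 m = 12.277 cm.

12 centimeters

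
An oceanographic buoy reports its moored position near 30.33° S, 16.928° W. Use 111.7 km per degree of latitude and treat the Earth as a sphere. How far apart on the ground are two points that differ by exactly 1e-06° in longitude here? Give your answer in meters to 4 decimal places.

One degree of longitude here spans 111700 × cos 30.33° = 111700 × 0.8631 ≈ 96411.8 m; 1e-06° of that is 0.0964118 m.

0.0964 meters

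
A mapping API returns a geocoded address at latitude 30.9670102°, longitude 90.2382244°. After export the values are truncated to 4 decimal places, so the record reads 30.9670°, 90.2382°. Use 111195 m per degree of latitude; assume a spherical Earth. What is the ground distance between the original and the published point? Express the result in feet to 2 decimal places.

8.49 feet

The latitude changed by +0.0000102° and the longitude by +0.0000244°.
N–S: 0.0000102° × 111195 m/° = 1.13419 m.
E–W at 30.967°: 0.0000244° × 111195 × cos 30.967° = 0.0000244 × 111195 × 0.8575 ≈ 2.32643 m.
Distance: √(1.13419² + 2.32643²) ≈ 2.58818 m.
Converting: 2.58818 m × 3.2808 ft/m ≈ 8.4914 ft.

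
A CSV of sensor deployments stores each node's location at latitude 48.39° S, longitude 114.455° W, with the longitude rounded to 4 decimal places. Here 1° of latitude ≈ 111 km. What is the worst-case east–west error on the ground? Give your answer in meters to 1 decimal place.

3.7 meters

Rounding to 4 decimal places leaves the longitude within ±5e-05° of the true value.
At latitude 48.39° a degree of longitude spans 111000 m × cos 48.39° = 111000 × 0.6641 ≈ 73710.3 m.
So at most 5e-05° × 73710.3 ≈ 3.68551 m east–west.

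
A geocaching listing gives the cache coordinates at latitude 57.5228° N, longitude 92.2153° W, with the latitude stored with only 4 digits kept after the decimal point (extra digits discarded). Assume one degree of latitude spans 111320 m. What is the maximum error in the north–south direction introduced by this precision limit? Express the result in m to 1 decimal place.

Truncating at 4 decimal places can drop up to a full unit in the last place, so the latitude may be off by as much as 0.0001°.
North–south distance: 0.0001° × 111320 m/° = 11.132 m.

11.1 m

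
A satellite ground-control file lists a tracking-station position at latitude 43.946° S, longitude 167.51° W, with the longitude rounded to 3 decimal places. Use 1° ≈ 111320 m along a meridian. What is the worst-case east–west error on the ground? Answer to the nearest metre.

Rounding to 3 decimal places leaves the longitude within ±0.0005° of the true value.
One degree of longitude at 43.946° is 111320 × cos 43.946° ≈ 111320 × 0.7200 = 80149.8 m.
East–west error: 0.0005° × 80149.8 m/° ≈ 40.0749 m.

40 metres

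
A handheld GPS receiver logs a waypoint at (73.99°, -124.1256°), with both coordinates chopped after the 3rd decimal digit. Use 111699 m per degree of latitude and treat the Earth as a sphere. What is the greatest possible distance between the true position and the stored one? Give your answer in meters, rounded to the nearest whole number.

Truncating at 3 decimal places can drop up to a full unit in the last place, so each coordinate may be off by as much as 0.001°.
North–south component: 0.001° × 111699 = 111.699 m.
Longitude error → 0.001 × 111699 × cos 73.99° = 0.001 × 111699 × 0.2758 ≈ 30.8072 m.
The two errors are perpendicular, so the maximum displacement is √(111.699² + 30.8072²) ≈ 115.87 m.

116 meters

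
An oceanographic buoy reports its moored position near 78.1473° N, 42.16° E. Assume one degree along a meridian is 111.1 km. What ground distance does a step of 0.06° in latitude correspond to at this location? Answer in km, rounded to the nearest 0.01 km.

6.67 km

0.06° × 111100 m/° = 6666 m.
That is 6666 m = 6.666 km.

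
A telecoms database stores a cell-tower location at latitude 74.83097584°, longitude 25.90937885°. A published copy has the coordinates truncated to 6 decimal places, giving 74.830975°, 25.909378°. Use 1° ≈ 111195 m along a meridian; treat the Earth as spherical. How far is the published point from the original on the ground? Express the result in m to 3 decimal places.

Δlat = 74.83097584 − 74.830975 = +0.00000084°; Δlon = 25.90937885 − 25.909378 = +0.00000085°.
N–S: 0.00000084° × 111195 m/° = 0.0934038 m.
E–W at 74.831°: 0.00000085° × 111195 × cos 74.831° = 0.00000085 × 111195 × 0.2617 ≈ 0.0247317 m.
Hypotenuse of the two orthogonal shifts: √(0.0934038² + 0.0247317²) = 0.0966226 m.

0.097 m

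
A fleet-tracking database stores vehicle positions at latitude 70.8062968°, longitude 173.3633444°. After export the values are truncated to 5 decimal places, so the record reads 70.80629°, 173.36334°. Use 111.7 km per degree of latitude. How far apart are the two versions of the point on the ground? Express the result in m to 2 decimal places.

0.78 m

The latitude changed by +0.0000068° and the longitude by +0.0000044°.
North–south shift: 0.0000068 × 111700 = 0.75956 m.
East–west at this latitude: 0.0000044° × 111700 × cos 70.8063° ≈ 0.0000044 × 36722.8 = 0.16158 m.
Combined displacement = (0.75956² + 0.16158²)^½ ≈ 0.776556 m.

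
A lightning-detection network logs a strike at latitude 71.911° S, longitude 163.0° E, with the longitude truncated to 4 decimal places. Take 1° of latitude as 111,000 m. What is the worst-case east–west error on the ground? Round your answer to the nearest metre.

Truncating at 4 decimal places can drop up to a full unit in the last place, so the longitude may be off by as much as 0.0001°.
At latitude 71.911° a degree of longitude spans 111000 m × cos 71.911° = 111000 × 0.3105 ≈ 34464.8 m.
East–west error: 0.0001° × 34464.8 m/° ≈ 3.44648 m.

3 metres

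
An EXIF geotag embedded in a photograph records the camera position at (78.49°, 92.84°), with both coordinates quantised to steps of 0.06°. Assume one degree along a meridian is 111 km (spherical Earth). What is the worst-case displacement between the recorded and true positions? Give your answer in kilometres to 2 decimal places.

With a 0.06° grid the true value lies within half a step, ±0.06°/2 = ±0.03°, of the stored one.
Latitude error → 0.03 × 111000 = 3330 m along the meridian.
E–W at 78.49°: 0.03° × 111000 × cos 78.49° = 0.03 × 111000 × 0.1995 ≈ 664.465 m.
The two errors are perpendicular, so the maximum displacement is √(3330² + 664.465²) ≈ 3395.65 m.
That is 3395.65 m = 3.3956 km.

3.40 kilometres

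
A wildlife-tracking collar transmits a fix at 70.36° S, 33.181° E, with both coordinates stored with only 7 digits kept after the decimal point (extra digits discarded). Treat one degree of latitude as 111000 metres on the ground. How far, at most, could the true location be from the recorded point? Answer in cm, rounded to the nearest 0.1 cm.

Truncating at 7 decimal places can drop up to a full unit in the last place, so each coordinate may be off by as much as 1e-07°.
N–S: 1e-07° × 111000 m/° = 0.0111 m.
Longitude error → 1e-07 × 111000 × cos 70.36° = 1e-07 × 111000 × 0.3361 ≈ 0.00373081 m.
The two errors are perpendicular, so the maximum displacement is √(0.0111² + 0.00373081²) ≈ 0.0117102 m.
That is 0.0117102 m = 1.171 cm.

1.2 cm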